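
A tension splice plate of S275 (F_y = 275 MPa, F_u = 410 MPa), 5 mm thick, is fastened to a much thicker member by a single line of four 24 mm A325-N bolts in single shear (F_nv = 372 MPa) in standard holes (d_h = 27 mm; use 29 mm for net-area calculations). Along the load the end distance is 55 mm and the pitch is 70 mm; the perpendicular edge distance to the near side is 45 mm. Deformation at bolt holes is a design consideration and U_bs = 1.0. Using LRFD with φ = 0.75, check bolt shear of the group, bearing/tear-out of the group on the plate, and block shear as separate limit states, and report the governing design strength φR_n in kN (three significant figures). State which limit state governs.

198 kN (block shear governs)

Bolt shear: A_b = π·24²/4 = 452.4 mm²; R_n = 372 × 452.4 × 4 × 1 / 1000 = 673.2 kN → 0.75 × 673.2 = 505 kN.
Bearing: edge l_c = 41.5, r_n = 102.1 kN; interior l_c = 43, r_n = 105.8 kN; R_n = 102.1 + 3·105.8 = 419.4 kN → 315 kN.
Block shear: A_gv = 1325, A_nv = 817.5, A_nt = 152.5 mm²; R_n = min(0.6F_uA_nv, 0.6F_yA_gv) + U_bs·F_u·A_nt = 263.6 kN → 198 kN.
Block shear governs: 198 kN.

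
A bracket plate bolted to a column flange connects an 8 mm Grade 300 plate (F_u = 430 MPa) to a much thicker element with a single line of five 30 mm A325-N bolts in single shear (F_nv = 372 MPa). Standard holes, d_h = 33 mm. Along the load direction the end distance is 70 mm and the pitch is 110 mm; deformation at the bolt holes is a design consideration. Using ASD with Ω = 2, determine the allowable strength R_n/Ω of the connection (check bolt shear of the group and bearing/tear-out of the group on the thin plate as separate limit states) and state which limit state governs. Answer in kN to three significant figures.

606 kN (bearing governs)

Bolt shear: A_b = π·30²/4 = 706.9 mm²; R_n = 372 × 706.9 × 5 × 1 / 1000 = 1315 kN → 1315 / 2 = 657 kN.
Bearing (1.2 l_c t F_u ≤ 2.4 d t F_u): upper limit = 2.4·30·8·430 / 1000 = 247.7 kN.
  Edge l_c = 70 − 33/2 = 53.5 → r_n = 220.8 kN; interior l_c = 110 − 33 = 77 → r_n = 247.7 kN.
  R_n,bearing = 1·220.8 + 4·247.7 = 1212 kN → 1212 / 2 = 606 kN.
Bearing governs: 606 kN.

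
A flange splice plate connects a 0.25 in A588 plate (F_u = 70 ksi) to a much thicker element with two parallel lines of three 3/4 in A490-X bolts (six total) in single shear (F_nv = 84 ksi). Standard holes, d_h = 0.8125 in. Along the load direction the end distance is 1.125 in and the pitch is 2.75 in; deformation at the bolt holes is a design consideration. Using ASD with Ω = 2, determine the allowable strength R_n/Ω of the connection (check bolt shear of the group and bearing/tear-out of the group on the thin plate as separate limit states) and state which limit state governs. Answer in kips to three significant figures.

78.1 kips (bearing governs)

Bolt shear: A_b = π·0.75²/4 = 0.4418 in²; R_n = 84 × 0.4418 × 6 × 1 = 222.7 kips → 222.7 / 2 = 111 kips.
Bearing (1.2 l_c t F_u ≤ 2.4 d t F_u): upper limit = 2.4·0.75·0.25·70 = 31.5 kips.
  Edge l_c = 1.125 − 0.8125/2 = 0.7188 → r_n = 15.09 kips; interior l_c = 2.75 − 0.8125 = 1.938 → r_n = 31.5 kips.
  R_n,bearing = 2·15.09 + 4·31.5 = 156.2 kips → 156.2 / 2 = 78.1 kips.
Bearing governs: 78.1 kips.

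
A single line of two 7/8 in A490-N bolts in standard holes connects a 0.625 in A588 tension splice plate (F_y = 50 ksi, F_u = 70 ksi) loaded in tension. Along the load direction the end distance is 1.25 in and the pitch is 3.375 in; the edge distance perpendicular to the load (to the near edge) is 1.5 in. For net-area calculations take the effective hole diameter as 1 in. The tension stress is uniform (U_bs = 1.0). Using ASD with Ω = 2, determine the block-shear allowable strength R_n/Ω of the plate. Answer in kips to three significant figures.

62.9 kips

Shear plane L_v = 1.25 + 1·3.375 = 4.625 in; A_gv = 4.625 × 0.625 = 2.891 in².
A_nv = (4.625 − 1.5·1) × 0.625 = 1.953 in².
A_nt = (1.5 − 0.5·1) × 0.625 = 0.625 in².
0.6 F_u A_nv = 82.03 kips; 0.6 F_y A_gv = 86.72 kips → shear rupture governs the shear term.
R_n = 82.03 + 1.0 × 70 × 0.625 = 125.8 kips.
Allowable strength R_n/Ω = 125.8 / 2 = 62.9 kips.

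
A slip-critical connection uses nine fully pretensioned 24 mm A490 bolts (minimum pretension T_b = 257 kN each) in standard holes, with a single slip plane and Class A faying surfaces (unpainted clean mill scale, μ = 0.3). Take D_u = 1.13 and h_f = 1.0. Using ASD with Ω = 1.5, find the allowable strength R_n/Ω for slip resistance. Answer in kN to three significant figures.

523 kN

R_n = μ · D_u · h_f · T_b · n_s · n_b = 0.3 × 1.13 × 1.0 × 257 × 1 × 9 = 784.1 kN.
Allowable strength R_n/Ω = 784.1 / 1.5 = 523 kN.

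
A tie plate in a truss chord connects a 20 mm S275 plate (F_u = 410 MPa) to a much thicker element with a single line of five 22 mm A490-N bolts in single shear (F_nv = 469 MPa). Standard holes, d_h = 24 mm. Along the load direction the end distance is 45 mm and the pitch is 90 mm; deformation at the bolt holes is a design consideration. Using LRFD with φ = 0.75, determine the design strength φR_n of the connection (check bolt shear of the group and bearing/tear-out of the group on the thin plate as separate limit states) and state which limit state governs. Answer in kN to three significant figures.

Bolt shear: A_b = π·22²/4 = 380.1 mm²; R_n = 469 × 380.1 × 5 × 1 / 1000 = 891.4 kN → 0.75 × 891.4 = 669 kN.
Bearing (1.2 l_c t F_u ≤ 2.4 d t F_u): upper limit = 2.4·22·20·410 / 1000 = 433 kN.
  Edge l_c = 45 − 24/2 = 33 → r_n = 324.7 kN; interior l_c = 90 − 24 = 66 → r_n = 433 kN.
  R_n,bearing = 1·324.7 + 4·433 = 2057 kN → 0.75 × 2057 = 1540 kN.
Bolt shear governs: 669 kN.

669 kN (bolt shear governs)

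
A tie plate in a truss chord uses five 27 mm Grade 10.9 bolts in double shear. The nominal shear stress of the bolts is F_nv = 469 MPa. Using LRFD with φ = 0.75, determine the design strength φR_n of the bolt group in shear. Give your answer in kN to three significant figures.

2010 kN

A_b = π × 27² / 4 = 572.6 mm².
R_n = F_nv · A_b · n · n_s = 469 × 572.6 × 5 × 2 / 1000 = 2685 kN.
Design strength φR_n = 0.75 × 2685 = 2010 kN.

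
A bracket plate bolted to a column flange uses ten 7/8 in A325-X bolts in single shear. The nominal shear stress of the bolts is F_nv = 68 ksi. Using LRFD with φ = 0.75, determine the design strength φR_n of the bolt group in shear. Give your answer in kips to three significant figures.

A_b = π × 0.875² / 4 = 0.6013 in².
R_n = F_nv · A_b · n · n_s = 68 × 0.6013 × 10 × 1 = 408.9 kips.
Design strength φR_n = 0.75 × 408.9 = 307 kips.

307 kips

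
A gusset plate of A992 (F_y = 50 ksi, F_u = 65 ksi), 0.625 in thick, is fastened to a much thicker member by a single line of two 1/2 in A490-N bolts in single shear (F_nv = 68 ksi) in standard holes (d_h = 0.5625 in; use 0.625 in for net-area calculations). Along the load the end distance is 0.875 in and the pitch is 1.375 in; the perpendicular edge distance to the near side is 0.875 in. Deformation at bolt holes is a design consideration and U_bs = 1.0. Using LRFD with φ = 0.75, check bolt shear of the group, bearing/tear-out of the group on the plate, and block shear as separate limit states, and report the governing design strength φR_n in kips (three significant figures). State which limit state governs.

20 kips (bolt shear governs)

Bolt shear: A_b = π·0.5²/4 = 0.1963 in²; R_n = 68 × 0.1963 × 2 × 1 = 26.7 kips → 0.75 × 26.7 = 20 kips.
Bearing: edge l_c = 0.5938, r_n = 28.95 kips; interior l_c = 0.8125, r_n = 39.61 kips; R_n = 28.95 + 1·39.61 = 68.55 kips → 51.4 kips.
Block shear: A_gv = 1.406, A_nv = 0.8203, A_nt = 0.3516 in²; R_n = min(0.6F_uA_nv, 0.6F_yA_gv) + U_bs·F_u·A_nt = 54.84 kips → 41.1 kips.
Bolt shear governs: 20 kips.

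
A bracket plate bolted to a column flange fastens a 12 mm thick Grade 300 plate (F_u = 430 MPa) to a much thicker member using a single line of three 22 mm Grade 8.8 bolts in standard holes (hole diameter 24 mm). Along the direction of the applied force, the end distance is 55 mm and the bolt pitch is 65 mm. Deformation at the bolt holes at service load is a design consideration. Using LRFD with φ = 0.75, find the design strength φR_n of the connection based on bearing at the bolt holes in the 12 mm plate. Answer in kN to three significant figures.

Per bolt r_n = 1.2 l_c t F_u ≤ 2.4 d t F_u; upper limit = 2.4 × 22 × 12 × 430 / 1000 = 272.4 kN.
Edge bolt: l_c = 55 − 24/2 = 43 mm → 1.2 × 43 × 12 × 430 / 1000 = 266.3 → r_n = 266.3 kN.
Interior bolts: l_c = 65 − 24 = 41 mm → 1.2 × 41 × 12 × 430 / 1000 = 253.9 → r_n = 253.9 kN.
R_n = 1 × 266.3 + 2 × 253.9 = 774 kN.
Design strength φR_n = 0.75 × 774 = 580 kN.

580 kN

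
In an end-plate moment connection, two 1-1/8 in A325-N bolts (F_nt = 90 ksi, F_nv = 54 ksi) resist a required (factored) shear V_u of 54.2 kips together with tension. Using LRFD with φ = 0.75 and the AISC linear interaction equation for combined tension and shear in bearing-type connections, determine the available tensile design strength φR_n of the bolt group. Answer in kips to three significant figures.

A_b = π·1.125²/4 = 0.994 in²; f_rv = 54.2 / (2 × 0.994) = 27.26 ksi.
F'_nt = 1.3 F_nt − (F_nt / φF_nv) f_rv = 1.3·90 − (90/(0.75·54))·27.26 = 56.42 ksi, capped at F_nt → F'_nt = 56.42 ksi.
R_n = F'_nt · A_b · n = 56.42 × 0.994 × 2 = 112.2 kips.
Design strength φR_n = 0.75 × 112.2 = 84.1 kips.

84.1 kips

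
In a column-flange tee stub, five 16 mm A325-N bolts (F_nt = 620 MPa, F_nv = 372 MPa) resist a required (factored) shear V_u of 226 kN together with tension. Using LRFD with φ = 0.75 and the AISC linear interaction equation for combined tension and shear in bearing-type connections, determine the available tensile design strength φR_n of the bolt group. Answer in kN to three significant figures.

231 kN

A_b = π·16²/4 = 201.1 mm²; f_rv = 226 × 1000 / (5 × 201.1) = 224.8 MPa.
F'_nt = 1.3 F_nt − (F_nt / φF_nv) f_rv = 1.3·620 − (620/(0.75·372))·224.8 = 306.4 MPa, capped at F_nt → F'_nt = 306.4 MPa.
R_n = F'_nt · A_b · n = 306.4 × 201.1 × 5 / 1000 = 308.1 kN.
Design strength φR_n = 0.75 × 308.1 = 231 kN.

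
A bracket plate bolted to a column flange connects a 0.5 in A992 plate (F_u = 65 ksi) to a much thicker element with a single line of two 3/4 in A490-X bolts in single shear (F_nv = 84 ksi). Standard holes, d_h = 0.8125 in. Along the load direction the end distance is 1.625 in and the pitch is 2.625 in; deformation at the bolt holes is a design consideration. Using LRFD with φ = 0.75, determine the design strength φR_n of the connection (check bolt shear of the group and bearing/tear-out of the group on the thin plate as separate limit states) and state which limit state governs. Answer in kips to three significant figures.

Bolt shear: A_b = π·0.75²/4 = 0.4418 in²; R_n = 84 × 0.4418 × 2 × 1 = 74.22 kips → 0.75 × 74.22 = 55.7 kips.
Bearing (1.2 l_c t F_u ≤ 2.4 d t F_u): upper limit = 2.4·0.75·0.5·65 = 58.5 kips.
  Edge l_c = 1.625 − 0.8125/2 = 1.219 → r_n = 47.53 kips; interior l_c = 2.625 − 0.8125 = 1.812 → r_n = 58.5 kips.
  R_n,bearing = 1·47.53 + 1·58.5 = 106 kips → 0.75 × 106 = 79.5 kips.
Bolt shear governs: 55.7 kips.

55.7 kips (bolt shear governs)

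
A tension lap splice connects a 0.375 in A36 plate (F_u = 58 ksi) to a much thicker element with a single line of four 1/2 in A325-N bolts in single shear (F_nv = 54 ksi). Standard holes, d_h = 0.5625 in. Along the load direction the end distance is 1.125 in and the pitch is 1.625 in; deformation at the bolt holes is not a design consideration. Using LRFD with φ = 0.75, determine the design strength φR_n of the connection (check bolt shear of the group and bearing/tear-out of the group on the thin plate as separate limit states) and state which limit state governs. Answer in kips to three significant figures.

Bolt shear: A_b = π·0.5²/4 = 0.1963 in²; R_n = 54 × 0.1963 × 4 × 1 = 42.41 kips → 0.75 × 42.41 = 31.8 kips.
Bearing (1.5 l_c t F_u ≤ 3.0 d t F_u): upper limit = 3.0·0.5·0.375·58 = 32.62 kips.
  Edge l_c = 1.125 − 0.5625/2 = 0.8438 → r_n = 27.53 kips; interior l_c = 1.625 − 0.5625 = 1.062 → r_n = 32.62 kips.
  R_n,bearing = 1·27.53 + 3·32.62 = 125.4 kips → 0.75 × 125.4 = 94.1 kips.
Bolt shear governs: 31.8 kips.

31.8 kips (bolt shear governs)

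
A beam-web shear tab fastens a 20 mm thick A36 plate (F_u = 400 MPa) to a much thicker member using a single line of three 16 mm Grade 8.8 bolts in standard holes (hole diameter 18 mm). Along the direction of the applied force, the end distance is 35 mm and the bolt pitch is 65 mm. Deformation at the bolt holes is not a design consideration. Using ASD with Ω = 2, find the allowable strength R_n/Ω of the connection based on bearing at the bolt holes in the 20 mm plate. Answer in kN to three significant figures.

Per bolt r_n = 1.5 l_c t F_u ≤ 3.0 d t F_u; upper limit = 3.0 × 16 × 20 × 400 / 1000 = 384 kN.
Edge bolt: l_c = 35 − 18/2 = 26 mm → 1.5 × 26 × 20 × 400 / 1000 = 312 → r_n = 312 kN.
Interior bolts: l_c = 65 − 18 = 47 mm → 1.5 × 47 × 20 × 400 / 1000 = 564 → r_n = 384 kN.
R_n = 1 × 312 + 2 × 384 = 1080 kN.
Allowable strength R_n/Ω = 1080 / 2 = 540 kN.

540 kN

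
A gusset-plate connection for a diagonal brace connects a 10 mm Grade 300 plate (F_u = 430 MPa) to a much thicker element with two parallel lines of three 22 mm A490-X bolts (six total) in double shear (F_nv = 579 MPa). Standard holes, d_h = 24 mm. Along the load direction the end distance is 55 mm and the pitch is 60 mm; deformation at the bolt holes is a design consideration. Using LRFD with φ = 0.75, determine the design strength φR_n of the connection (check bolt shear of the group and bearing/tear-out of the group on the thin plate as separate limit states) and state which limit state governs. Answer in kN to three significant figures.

Bolt shear: A_b = π·22²/4 = 380.1 mm²; R_n = 579 × 380.1 × 6 × 2 / 1000 = 2641 kN → 0.75 × 2641 = 1980 kN.
Bearing (1.2 l_c t F_u ≤ 2.4 d t F_u): upper limit = 2.4·22·10·430 / 1000 = 227 kN.
  Edge l_c = 55 − 24/2 = 43 → r_n = 221.9 kN; interior l_c = 60 − 24 = 36 → r_n = 185.8 kN.
  R_n,bearing = 2·221.9 + 4·185.8 = 1187 kN → 0.75 × 1187 = 890 kN.
Bearing governs: 890 kN.

890 kN (bearing governs)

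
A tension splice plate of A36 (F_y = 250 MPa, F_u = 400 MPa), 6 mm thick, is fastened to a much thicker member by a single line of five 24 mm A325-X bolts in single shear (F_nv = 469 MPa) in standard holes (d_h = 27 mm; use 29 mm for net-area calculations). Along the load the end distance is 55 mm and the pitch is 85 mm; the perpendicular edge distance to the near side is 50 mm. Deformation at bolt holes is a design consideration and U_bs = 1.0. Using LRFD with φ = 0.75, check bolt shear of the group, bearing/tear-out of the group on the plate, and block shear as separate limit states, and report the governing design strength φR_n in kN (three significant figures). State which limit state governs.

331 kN (block shear governs)

Bolt shear: A_b = π·24²/4 = 452.4 mm²; R_n = 469 × 452.4 × 5 × 1 / 1000 = 1061 kN → 0.75 × 1061 = 796 kN.
Bearing: edge l_c = 41.5, r_n = 119.5 kN; interior l_c = 58, r_n = 138.2 kN; R_n = 119.5 + 4·138.2 = 672.5 kN → 504 kN.
Block shear: A_gv = 2370, A_nv = 1587, A_nt = 213 mm²; R_n = min(0.6F_uA_nv, 0.6F_yA_gv) + U_bs·F_u·A_nt = 440.7 kN → 331 kN.
Block shear governs: 331 kN.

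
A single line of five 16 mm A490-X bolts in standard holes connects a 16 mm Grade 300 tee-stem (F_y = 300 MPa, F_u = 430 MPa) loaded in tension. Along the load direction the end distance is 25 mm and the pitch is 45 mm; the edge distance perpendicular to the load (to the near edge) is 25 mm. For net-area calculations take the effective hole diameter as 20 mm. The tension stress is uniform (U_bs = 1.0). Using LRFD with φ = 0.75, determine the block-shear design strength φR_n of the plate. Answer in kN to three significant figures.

Shear plane L_v = 25 + 4·45 = 205 mm; A_gv = 205 × 16 = 3280 mm².
A_nv = (205 − 4.5·20) × 16 = 1840 mm².
A_nt = (25 − 0.5·20) × 16 = 240 mm².
0.6 F_u A_nv = 474.7 kN; 0.6 F_y A_gv = 590.4 kN → shear rupture governs the shear term.
R_n = 474.7 + 1.0 × 430 × 240 / 1000 = 577.9 kN.
Design strength φR_n = 0.75 × 577.9 = 433 kN.

433 kN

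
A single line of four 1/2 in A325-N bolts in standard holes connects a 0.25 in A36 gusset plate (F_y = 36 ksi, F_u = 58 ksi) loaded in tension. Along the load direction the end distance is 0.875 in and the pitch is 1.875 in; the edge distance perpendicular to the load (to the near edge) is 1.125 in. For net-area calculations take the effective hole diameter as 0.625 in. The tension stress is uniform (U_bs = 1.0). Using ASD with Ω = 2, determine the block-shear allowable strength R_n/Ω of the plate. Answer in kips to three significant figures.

23.4 kips

Shear plane L_v = 0.875 + 3·1.875 = 6.5 in; A_gv = 6.5 × 0.25 = 1.625 in².
A_nv = (6.5 − 3.5·0.625) × 0.25 = 1.078 in².
A_nt = (1.125 − 0.5·0.625) × 0.25 = 0.2031 in².
0.6 F_u A_nv = 37.52 kips; 0.6 F_y A_gv = 35.1 kips → shear yielding governs the shear term.
R_n = 35.1 + 1.0 × 58 × 0.2031 = 46.88 kips.
Allowable strength R_n/Ω = 46.88 / 2 = 23.4 kips.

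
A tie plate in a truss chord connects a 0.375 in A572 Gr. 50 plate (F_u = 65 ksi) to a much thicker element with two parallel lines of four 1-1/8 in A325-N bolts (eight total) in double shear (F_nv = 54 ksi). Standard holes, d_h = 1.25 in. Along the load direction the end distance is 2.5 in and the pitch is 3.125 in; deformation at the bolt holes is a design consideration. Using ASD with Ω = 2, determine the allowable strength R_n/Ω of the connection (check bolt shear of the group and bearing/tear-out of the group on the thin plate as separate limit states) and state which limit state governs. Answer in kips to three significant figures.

Bolt shear: A_b = π·1.125²/4 = 0.994 in²; R_n = 54 × 0.994 × 8 × 2 = 858.8 kips → 858.8 / 2 = 429 kips.
Bearing (1.2 l_c t F_u ≤ 2.4 d t F_u): upper limit = 2.4·1.125·0.375·65 = 65.81 kips.
  Edge l_c = 2.5 − 1.25/2 = 1.875 → r_n = 54.84 kips; interior l_c = 3.125 − 1.25 = 1.875 → r_n = 54.84 kips.
  R_n,bearing = 2·54.84 + 6·54.84 = 438.8 kips → 438.8 / 2 = 219 kips.
Bearing governs: 219 kips.

219 kips (bearing governs)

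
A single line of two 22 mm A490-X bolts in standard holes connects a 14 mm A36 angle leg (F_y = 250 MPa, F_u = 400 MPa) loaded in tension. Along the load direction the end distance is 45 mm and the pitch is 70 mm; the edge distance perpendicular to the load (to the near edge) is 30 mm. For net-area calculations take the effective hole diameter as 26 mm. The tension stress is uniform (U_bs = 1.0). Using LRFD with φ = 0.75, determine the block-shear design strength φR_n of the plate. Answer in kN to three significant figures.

253 kN

Shear plane L_v = 45 + 1·70 = 115 mm; A_gv = 115 × 14 = 1610 mm².
A_nv = (115 − 1.5·26) × 14 = 1064 mm².
A_nt = (30 − 0.5·26) × 14 = 238 mm².
0.6 F_u A_nv = 255.4 kN; 0.6 F_y A_gv = 241.5 kN → shear yielding governs the shear term.
R_n = 241.5 + 1.0 × 400 × 238 / 1000 = 336.7 kN.
Design strength φR_n = 0.75 × 336.7 = 253 kN.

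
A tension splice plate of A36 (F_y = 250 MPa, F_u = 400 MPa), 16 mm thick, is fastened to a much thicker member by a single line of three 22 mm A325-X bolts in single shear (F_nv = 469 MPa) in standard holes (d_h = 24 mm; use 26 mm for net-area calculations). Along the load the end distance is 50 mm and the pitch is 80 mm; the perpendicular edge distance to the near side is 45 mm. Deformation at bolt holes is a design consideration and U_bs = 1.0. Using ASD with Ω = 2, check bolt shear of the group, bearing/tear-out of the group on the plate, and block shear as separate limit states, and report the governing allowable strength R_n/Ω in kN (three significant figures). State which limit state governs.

Bolt shear: A_b = π·22²/4 = 380.1 mm²; R_n = 469 × 380.1 × 3 × 1 / 1000 = 534.8 kN → 534.8 / 2 = 267 kN.
Bearing: edge l_c = 38, r_n = 291.8 kN; interior l_c = 56, r_n = 337.9 kN; R_n = 291.8 + 2·337.9 = 967.7 kN → 484 kN.
Block shear: A_gv = 3360, A_nv = 2320, A_nt = 512 mm²; R_n = min(0.6F_uA_nv, 0.6F_yA_gv) + U_bs·F_u·A_nt = 708.8 kN → 354 kN.
Bolt shear governs: 267 kN.

267 kN (bolt shear governs)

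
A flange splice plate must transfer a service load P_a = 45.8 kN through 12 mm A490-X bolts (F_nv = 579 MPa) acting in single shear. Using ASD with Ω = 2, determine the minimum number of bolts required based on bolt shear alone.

2 bolts

A_b = π·12²/4 = 113.1 mm².
Per-bolt allowable strength R_n/Ω = 579 × 113.1 × 1 / 1000 / 2 = 32.74 kN.
n ≥ 45.8 / 32.74 = 1.399 → use 2 bolts.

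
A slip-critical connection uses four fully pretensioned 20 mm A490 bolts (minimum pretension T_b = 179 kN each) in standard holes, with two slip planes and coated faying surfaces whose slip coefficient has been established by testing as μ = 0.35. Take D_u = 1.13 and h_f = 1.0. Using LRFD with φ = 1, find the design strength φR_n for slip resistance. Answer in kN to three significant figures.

R_n = μ · D_u · h_f · T_b · n_s · n_b = 0.35 × 1.13 × 1.0 × 179 × 2 × 4 = 566.4 kN.
Design strength φR_n = 1 × 566.4 = 566 kN.

566 kN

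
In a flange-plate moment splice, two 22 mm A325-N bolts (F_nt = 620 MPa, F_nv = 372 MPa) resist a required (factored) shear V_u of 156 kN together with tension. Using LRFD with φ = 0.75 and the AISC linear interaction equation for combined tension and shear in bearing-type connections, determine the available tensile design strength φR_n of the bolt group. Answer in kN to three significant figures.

200 kN

A_b = π·22²/4 = 380.1 mm²; f_rv = 156 × 1000 / (2 × 380.1) = 205.2 MPa.
F'_nt = 1.3 F_nt − (F_nt / φF_nv) f_rv = 1.3·620 − (620/(0.75·372))·205.2 = 350 MPa, capped at F_nt → F'_nt = 350 MPa.
R_n = F'_nt · A_b · n = 350 × 380.1 × 2 / 1000 = 266.1 kN.
Design strength φR_n = 0.75 × 266.1 = 200 kN.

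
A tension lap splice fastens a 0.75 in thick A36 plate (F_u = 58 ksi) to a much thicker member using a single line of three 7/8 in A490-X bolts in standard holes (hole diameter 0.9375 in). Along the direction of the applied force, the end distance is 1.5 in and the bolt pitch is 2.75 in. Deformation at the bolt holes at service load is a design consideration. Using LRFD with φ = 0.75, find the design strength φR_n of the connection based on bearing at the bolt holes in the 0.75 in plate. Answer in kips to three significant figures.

Per bolt r_n = 1.2 l_c t F_u ≤ 2.4 d t F_u; upper limit = 2.4 × 0.875 × 0.75 × 58 = 91.35 kips.
Edge bolt: l_c = 1.5 − 0.9375/2 = 1.031 in → 1.2 × 1.031 × 0.75 × 58 = 53.83 → r_n = 53.83 kips.
Interior bolts: l_c = 2.75 − 0.9375 = 1.812 in → 1.2 × 1.812 × 0.75 × 58 = 94.61 → r_n = 91.35 kips.
R_n = 1 × 53.83 + 2 × 91.35 = 236.5 kips.
Design strength φR_n = 0.75 × 236.5 = 177 kips.

177 kips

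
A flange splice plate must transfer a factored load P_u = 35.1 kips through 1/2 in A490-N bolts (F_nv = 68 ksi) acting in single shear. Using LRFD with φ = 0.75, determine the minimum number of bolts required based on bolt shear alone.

A_b = π·0.5²/4 = 0.1963 in².
Per-bolt design strength φR_n = 0.75 × 68 × 0.1963 × 1 = 10.01 kips.
n ≥ 35.1 / 10.01 = 3.505 → use 4 bolts.

4 bolts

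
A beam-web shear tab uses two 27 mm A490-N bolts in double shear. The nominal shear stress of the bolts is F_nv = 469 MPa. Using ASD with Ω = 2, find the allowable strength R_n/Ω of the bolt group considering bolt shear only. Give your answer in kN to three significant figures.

A_b = π × 27² / 4 = 572.6 mm².
R_n = F_nv · A_b · n · n_s = 469 × 572.6 × 2 × 2 / 1000 = 1074 kN.
Allowable strength R_n/Ω = 1074 / 2 = 537 kN.

537 kN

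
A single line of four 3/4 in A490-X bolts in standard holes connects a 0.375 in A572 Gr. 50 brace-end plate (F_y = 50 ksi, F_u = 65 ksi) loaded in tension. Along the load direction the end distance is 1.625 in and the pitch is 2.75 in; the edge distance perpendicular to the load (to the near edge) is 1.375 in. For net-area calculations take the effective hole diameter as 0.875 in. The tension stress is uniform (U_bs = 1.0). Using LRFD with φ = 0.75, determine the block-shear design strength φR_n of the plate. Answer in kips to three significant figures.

91.9 kips

Shear plane L_v = 1.625 + 3·2.75 = 9.875 in; A_gv = 9.875 × 0.375 = 3.703 in².
A_nv = (9.875 − 3.5·0.875) × 0.375 = 2.555 in².
A_nt = (1.375 − 0.5·0.875) × 0.375 = 0.3516 in².
0.6 F_u A_nv = 99.63 kips; 0.6 F_y A_gv = 111.1 kips → shear rupture governs the shear term.
R_n = 99.63 + 1.0 × 65 × 0.3516 = 122.5 kips.
Design strength φR_n = 0.75 × 122.5 = 91.9 kips.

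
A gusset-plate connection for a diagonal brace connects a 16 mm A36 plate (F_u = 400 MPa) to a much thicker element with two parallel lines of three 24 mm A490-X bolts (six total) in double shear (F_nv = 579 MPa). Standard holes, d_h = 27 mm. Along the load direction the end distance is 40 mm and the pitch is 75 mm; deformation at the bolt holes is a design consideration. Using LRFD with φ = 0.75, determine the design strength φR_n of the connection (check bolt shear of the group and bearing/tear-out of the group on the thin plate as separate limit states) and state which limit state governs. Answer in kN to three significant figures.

1410 kN (bearing governs)

Bolt shear: A_b = π·24²/4 = 452.4 mm²; R_n = 579 × 452.4 × 6 × 2 / 1000 = 3143 kN → 0.75 × 3143 = 2360 kN.
Bearing (1.2 l_c t F_u ≤ 2.4 d t F_u): upper limit = 2.4·24·16·400 / 1000 = 368.6 kN.
  Edge l_c = 40 − 27/2 = 26.5 → r_n = 203.5 kN; interior l_c = 75 − 27 = 48 → r_n = 368.6 kN.
  R_n,bearing = 2·203.5 + 4·368.6 = 1882 kN → 0.75 × 1882 = 1410 kN.
Bearing governs: 1410 kN.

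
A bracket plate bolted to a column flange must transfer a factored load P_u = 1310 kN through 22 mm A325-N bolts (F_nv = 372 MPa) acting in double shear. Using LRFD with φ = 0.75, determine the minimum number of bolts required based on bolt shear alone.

7 bolts

A_b = π·22²/4 = 380.1 mm².
Per-bolt design strength φR_n = 0.75 × 372 × 380.1 × 2 / 1000 = 212.1 kN.
n ≥ 1310 / 212.1 = 6.176 → use 7 bolts.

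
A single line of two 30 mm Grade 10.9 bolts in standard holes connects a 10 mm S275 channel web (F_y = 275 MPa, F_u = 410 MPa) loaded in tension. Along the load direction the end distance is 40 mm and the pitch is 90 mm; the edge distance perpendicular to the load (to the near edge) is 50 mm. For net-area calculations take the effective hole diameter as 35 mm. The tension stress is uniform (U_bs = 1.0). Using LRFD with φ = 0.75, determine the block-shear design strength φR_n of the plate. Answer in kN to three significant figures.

Shear plane L_v = 40 + 1·90 = 130 mm; A_gv = 130 × 10 = 1300 mm².
A_nv = (130 − 1.5·35) × 10 = 775 mm².
A_nt = (50 − 0.5·35) × 10 = 325 mm².
0.6 F_u A_nv = 190.7 kN; 0.6 F_y A_gv = 214.5 kN → shear rupture governs the shear term.
R_n = 190.7 + 1.0 × 410 × 325 / 1000 = 323.9 kN.
Design strength φR_n = 0.75 × 323.9 = 243 kN.

243 kN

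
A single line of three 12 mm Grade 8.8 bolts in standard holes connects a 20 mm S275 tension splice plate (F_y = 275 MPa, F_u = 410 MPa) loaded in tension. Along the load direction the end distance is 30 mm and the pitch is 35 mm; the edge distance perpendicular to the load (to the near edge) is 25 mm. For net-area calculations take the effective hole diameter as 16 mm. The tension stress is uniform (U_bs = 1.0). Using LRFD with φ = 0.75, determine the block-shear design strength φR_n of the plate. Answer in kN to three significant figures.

326 kN

Shear plane L_v = 30 + 2·35 = 100 mm; A_gv = 100 × 20 = 2000 mm².
A_nv = (100 − 2.5·16) × 20 = 1200 mm².
A_nt = (25 − 0.5·16) × 20 = 340 mm².
0.6 F_u A_nv = 295.2 kN; 0.6 F_y A_gv = 330 kN → shear rupture governs the shear term.
R_n = 295.2 + 1.0 × 410 × 340 / 1000 = 434.6 kN.
Design strength φR_n = 0.75 × 434.6 = 326 kN.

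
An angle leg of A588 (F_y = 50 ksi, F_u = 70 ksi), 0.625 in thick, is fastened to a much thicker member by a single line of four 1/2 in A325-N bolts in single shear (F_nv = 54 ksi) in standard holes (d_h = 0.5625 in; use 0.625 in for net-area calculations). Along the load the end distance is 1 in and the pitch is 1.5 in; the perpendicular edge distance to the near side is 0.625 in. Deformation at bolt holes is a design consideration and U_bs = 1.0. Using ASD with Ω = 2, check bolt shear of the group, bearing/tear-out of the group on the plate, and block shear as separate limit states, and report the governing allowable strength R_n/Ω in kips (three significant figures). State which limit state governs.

Bolt shear: A_b = π·0.5²/4 = 0.1963 in²; R_n = 54 × 0.1963 × 4 × 1 = 42.41 kips → 42.41 / 2 = 21.2 kips.
Bearing: edge l_c = 0.7188, r_n = 37.73 kips; interior l_c = 0.9375, r_n = 49.22 kips; R_n = 37.73 + 3·49.22 = 185.4 kips → 92.7 kips.
Block shear: A_gv = 3.438, A_nv = 2.07, A_nt = 0.1953 in²; R_n = min(0.6F_uA_nv, 0.6F_yA_gv) + U_bs·F_u·A_nt = 100.6 kips → 50.3 kips.
Bolt shear governs: 21.2 kips.

21.2 kips (bolt shear governs)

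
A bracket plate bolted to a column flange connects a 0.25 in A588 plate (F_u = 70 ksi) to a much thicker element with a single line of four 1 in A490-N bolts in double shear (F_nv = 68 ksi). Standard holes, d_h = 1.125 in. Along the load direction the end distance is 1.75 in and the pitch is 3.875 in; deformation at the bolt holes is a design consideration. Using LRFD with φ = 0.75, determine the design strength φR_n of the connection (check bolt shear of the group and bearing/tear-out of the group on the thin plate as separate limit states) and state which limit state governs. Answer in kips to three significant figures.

113 kips (bearing governs)

Bolt shear: A_b = π·1²/4 = 0.7854 in²; R_n = 68 × 0.7854 × 4 × 2 = 427.3 kips → 0.75 × 427.3 = 320 kips.
Bearing (1.2 l_c t F_u ≤ 2.4 d t F_u): upper limit = 2.4·1·0.25·70 = 42 kips.
  Edge l_c = 1.75 − 1.125/2 = 1.188 → r_n = 24.94 kips; interior l_c = 3.875 − 1.125 = 2.75 → r_n = 42 kips.
  R_n,bearing = 1·24.94 + 3·42 = 150.9 kips → 0.75 × 150.9 = 113 kips.
Bearing governs: 113 kips.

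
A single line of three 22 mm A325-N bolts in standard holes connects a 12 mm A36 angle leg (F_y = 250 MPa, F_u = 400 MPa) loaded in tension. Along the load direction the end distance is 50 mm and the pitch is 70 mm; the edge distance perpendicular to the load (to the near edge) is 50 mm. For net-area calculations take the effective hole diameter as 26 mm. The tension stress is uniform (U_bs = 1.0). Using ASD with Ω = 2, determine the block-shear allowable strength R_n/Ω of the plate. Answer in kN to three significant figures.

Shear plane L_v = 50 + 2·70 = 190 mm; A_gv = 190 × 12 = 2280 mm².
A_nv = (190 − 2.5·26) × 12 = 1500 mm².
A_nt = (50 − 0.5·26) × 12 = 444 mm².
0.6 F_u A_nv = 360 kN; 0.6 F_y A_gv = 342 kN → shear yielding governs the shear term.
R_n = 342 + 1.0 × 400 × 444 / 1000 = 519.6 kN.
Allowable strength R_n/Ω = 519.6 / 2 = 260 kN.

260 kN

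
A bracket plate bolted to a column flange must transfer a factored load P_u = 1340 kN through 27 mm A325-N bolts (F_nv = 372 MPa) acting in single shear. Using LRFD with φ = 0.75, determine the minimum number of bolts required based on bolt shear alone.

A_b = π·27²/4 = 572.6 mm².
Per-bolt design strength φR_n = 0.75 × 372 × 572.6 × 1 / 1000 = 159.7 kN.
n ≥ 1340 / 159.7 = 8.388 → use 9 bolts.

9 bolts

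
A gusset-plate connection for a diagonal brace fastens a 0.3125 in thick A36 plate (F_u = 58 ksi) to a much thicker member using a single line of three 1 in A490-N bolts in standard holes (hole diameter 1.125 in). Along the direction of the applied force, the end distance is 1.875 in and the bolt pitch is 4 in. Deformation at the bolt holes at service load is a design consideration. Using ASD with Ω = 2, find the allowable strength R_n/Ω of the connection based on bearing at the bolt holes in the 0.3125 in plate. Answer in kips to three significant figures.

Per bolt r_n = 1.2 l_c t F_u ≤ 2.4 d t F_u; upper limit = 2.4 × 1 × 0.3125 × 58 = 43.5 kips.
Edge bolt: l_c = 1.875 − 1.125/2 = 1.312 in → 1.2 × 1.312 × 0.3125 × 58 = 28.55 → r_n = 28.55 kips.
Interior bolts: l_c = 4 − 1.125 = 2.875 in → 1.2 × 2.875 × 0.3125 × 58 = 62.53 → r_n = 43.5 kips.
R_n = 1 × 28.55 + 2 × 43.5 = 115.5 kips.
Allowable strength R_n/Ω = 115.5 / 2 = 57.8 kips.

57.8 kips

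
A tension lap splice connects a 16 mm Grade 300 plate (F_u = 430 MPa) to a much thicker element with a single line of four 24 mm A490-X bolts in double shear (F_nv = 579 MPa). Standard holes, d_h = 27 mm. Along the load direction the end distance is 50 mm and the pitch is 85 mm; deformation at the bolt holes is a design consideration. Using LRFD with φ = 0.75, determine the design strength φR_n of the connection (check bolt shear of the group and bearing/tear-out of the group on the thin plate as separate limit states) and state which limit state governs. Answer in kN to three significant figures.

1120 kN (bearing governs)

Bolt shear: A_b = π·24²/4 = 452.4 mm²; R_n = 579 × 452.4 × 4 × 2 / 1000 = 2095 kN → 0.75 × 2095 = 1570 kN.
Bearing (1.2 l_c t F_u ≤ 2.4 d t F_u): upper limit = 2.4·24·16·430 / 1000 = 396.3 kN.
  Edge l_c = 50 − 27/2 = 36.5 → r_n = 301.3 kN; interior l_c = 85 − 27 = 58 → r_n = 396.3 kN.
  R_n,bearing = 1·301.3 + 3·396.3 = 1490 kN → 0.75 × 1490 = 1120 kN.
Bearing governs: 1120 kN.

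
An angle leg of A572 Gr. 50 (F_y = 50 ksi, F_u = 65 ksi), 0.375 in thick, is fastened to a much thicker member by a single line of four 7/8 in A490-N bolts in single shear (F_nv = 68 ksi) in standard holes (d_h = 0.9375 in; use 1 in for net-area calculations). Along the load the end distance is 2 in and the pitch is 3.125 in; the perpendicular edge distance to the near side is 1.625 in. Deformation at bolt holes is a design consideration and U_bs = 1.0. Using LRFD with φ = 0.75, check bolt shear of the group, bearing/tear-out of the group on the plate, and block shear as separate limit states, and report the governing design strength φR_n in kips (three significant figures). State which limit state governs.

107 kips (block shear governs)

Bolt shear: A_b = π·0.875²/4 = 0.6013 in²; R_n = 68 × 0.6013 × 4 × 1 = 163.6 kips → 0.75 × 163.6 = 123 kips.
Bearing: edge l_c = 1.531, r_n = 44.79 kips; interior l_c = 2.188, r_n = 51.19 kips; R_n = 44.79 + 3·51.19 = 198.4 kips → 149 kips.
Block shear: A_gv = 4.266, A_nv = 2.953, A_nt = 0.4219 in²; R_n = min(0.6F_uA_nv, 0.6F_yA_gv) + U_bs·F_u·A_nt = 142.6 kips → 107 kips.
Block shear governs: 107 kips.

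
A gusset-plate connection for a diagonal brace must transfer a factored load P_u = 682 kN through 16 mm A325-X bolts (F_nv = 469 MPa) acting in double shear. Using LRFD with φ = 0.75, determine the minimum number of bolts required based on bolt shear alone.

A_b = π·16²/4 = 201.1 mm².
Per-bolt design strength φR_n = 0.75 × 469 × 201.1 × 2 / 1000 = 141.4 kN.
n ≥ 682 / 141.4 = 4.822 → use 5 bolts.

5 bolts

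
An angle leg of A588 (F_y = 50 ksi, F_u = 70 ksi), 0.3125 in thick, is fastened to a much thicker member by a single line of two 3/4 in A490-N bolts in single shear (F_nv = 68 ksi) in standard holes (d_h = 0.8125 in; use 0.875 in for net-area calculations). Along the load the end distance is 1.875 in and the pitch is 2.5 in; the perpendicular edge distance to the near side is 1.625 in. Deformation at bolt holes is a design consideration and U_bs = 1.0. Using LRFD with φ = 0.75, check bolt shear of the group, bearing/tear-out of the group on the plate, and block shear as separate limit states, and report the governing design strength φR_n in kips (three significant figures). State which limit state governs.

Bolt shear: A_b = π·0.75²/4 = 0.4418 in²; R_n = 68 × 0.4418 × 2 × 1 = 60.08 kips → 0.75 × 60.08 = 45.1 kips.
Bearing: edge l_c = 1.469, r_n = 38.55 kips; interior l_c = 1.688, r_n = 39.38 kips; R_n = 38.55 + 1·39.38 = 77.93 kips → 58.4 kips.
Block shear: A_gv = 1.367, A_nv = 0.957, A_nt = 0.3711 in²; R_n = min(0.6F_uA_nv, 0.6F_yA_gv) + U_bs·F_u·A_nt = 66.17 kips → 49.6 kips.
Bolt shear governs: 45.1 kips.

45.1 kips (bolt shear governs)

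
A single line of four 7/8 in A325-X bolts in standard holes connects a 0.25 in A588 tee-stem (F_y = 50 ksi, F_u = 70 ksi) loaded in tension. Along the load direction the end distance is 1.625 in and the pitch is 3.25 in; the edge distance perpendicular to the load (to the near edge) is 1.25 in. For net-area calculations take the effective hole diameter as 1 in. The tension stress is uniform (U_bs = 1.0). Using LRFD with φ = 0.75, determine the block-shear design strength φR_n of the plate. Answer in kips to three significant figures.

Shear plane L_v = 1.625 + 3·3.25 = 11.38 in; A_gv = 11.38 × 0.25 = 2.844 in².
A_nv = (11.38 − 3.5·1) × 0.25 = 1.969 in².
A_nt = (1.25 − 0.5·1) × 0.25 = 0.1875 in².
0.6 F_u A_nv = 82.69 kips; 0.6 F_y A_gv = 85.31 kips → shear rupture governs the shear term.
R_n = 82.69 + 1.0 × 70 × 0.1875 = 95.81 kips.
Design strength φR_n = 0.75 × 95.81 = 71.9 kips.

71.9 kips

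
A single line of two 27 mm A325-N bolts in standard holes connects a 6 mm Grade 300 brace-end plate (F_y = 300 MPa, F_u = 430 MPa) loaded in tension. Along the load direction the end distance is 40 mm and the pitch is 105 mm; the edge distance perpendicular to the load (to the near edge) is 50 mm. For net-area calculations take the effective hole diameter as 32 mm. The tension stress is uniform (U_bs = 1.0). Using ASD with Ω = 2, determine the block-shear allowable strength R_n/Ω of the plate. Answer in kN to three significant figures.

Shear plane L_v = 40 + 1·105 = 145 mm; A_gv = 145 × 6 = 870 mm².
A_nv = (145 − 1.5·32) × 6 = 582 mm².
A_nt = (50 − 0.5·32) × 6 = 204 mm².
0.6 F_u A_nv = 150.2 kN; 0.6 F_y A_gv = 156.6 kN → shear rupture governs the shear term.
R_n = 150.2 + 1.0 × 430 × 204 / 1000 = 237.9 kN.
Allowable strength R_n/Ω = 237.9 / 2 = 119 kN.

119 kN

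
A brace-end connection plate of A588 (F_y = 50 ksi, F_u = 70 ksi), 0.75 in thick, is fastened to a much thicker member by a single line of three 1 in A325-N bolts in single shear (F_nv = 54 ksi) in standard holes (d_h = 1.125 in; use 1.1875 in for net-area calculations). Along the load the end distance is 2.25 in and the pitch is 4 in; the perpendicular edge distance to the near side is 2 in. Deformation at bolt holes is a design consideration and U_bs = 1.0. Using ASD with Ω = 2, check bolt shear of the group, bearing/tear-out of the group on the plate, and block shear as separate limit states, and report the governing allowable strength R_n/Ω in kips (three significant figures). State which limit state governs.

Bolt shear: A_b = π·1²/4 = 0.7854 in²; R_n = 54 × 0.7854 × 3 × 1 = 127.2 kips → 127.2 / 2 = 63.6 kips.
Bearing: edge l_c = 1.688, r_n = 106.3 kips; interior l_c = 2.875, r_n = 126 kips; R_n = 106.3 + 2·126 = 358.3 kips → 179 kips.
Block shear: A_gv = 7.688, A_nv = 5.461, A_nt = 1.055 in²; R_n = min(0.6F_uA_nv, 0.6F_yA_gv) + U_bs·F_u·A_nt = 303.2 kips → 152 kips.
Bolt shear governs: 63.6 kips.

63.6 kips (bolt shear governs)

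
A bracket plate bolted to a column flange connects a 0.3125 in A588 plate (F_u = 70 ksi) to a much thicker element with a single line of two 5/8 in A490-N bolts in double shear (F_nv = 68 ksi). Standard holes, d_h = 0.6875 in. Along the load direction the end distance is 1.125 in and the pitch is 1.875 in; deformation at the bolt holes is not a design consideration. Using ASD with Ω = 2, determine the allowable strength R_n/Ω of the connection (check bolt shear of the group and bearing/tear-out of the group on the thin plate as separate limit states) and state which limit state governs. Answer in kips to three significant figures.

32.3 kips (bearing governs)

Bolt shear: A_b = π·0.625²/4 = 0.3068 in²; R_n = 68 × 0.3068 × 2 × 2 = 83.45 kips → 83.45 / 2 = 41.7 kips.
Bearing (1.5 l_c t F_u ≤ 3.0 d t F_u): upper limit = 3.0·0.625·0.3125·70 = 41.02 kips.
  Edge l_c = 1.125 − 0.6875/2 = 0.7812 → r_n = 25.63 kips; interior l_c = 1.875 − 0.6875 = 1.188 → r_n = 38.96 kips.
  R_n,bearing = 1·25.63 + 1·38.96 = 64.6 kips → 64.6 / 2 = 32.3 kips.
Bearing governs: 32.3 kips.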